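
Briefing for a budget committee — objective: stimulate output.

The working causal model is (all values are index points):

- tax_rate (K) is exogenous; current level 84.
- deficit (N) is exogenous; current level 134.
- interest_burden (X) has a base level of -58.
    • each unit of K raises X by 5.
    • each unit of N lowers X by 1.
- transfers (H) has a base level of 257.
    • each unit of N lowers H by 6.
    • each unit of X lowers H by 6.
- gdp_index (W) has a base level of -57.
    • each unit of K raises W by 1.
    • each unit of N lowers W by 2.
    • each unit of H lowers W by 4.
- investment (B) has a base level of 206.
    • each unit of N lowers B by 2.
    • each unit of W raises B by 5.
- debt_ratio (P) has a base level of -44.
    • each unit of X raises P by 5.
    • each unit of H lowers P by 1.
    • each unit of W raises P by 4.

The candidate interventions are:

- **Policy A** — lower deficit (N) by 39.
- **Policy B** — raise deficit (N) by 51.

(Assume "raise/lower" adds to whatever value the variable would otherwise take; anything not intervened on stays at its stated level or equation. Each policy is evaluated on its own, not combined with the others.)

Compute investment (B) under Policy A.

Policy A (N − 39):
  K = 84
  N = 134 − 39 = 95
  X = -58 + 5·84 − 95 = 267
  H = 257 − 6·95 − 6·267 = -1915
  W = -57 + 84 − 2·95 − 4·(-1915) = 7497
  B = 206 − 2·95 + 5·7497 = 37501

37501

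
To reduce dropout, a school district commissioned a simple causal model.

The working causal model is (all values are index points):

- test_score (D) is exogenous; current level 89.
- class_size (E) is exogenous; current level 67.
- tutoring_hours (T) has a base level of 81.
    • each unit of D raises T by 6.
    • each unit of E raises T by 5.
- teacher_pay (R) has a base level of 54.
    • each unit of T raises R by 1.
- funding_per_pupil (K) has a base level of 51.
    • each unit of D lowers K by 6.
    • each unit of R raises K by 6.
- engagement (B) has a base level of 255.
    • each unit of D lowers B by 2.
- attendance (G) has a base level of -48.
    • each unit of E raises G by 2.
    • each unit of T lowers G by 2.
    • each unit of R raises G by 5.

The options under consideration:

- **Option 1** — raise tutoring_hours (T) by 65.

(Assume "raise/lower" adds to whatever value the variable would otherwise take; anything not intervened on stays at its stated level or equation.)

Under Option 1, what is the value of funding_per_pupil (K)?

Option 1 (T + 65):
  D = 89
  E = 67
  T = 81 + 6·89 + 5·67 (+65 from intervention) = 1015
  R = 54 + 1015 = 1069
  K = 51 − 6·89 + 6·1069 = 5931

5931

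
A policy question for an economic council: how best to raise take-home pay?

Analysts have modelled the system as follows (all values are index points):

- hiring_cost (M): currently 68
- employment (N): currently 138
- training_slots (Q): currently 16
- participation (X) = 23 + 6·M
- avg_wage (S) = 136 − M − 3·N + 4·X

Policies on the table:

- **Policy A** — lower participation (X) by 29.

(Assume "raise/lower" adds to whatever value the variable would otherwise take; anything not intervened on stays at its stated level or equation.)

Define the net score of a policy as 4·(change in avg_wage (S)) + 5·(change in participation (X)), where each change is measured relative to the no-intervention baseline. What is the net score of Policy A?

Baseline:
  M = 68
  N = 138
  X = 23 + 6·68 = 431
  S = 136 − 68 − 3·138 + 4·431 = 1378
Policy A (X − 29):
  M = 68
  N = 138
  X = 23 + 6·68 (−29 from intervention) = 402
  S = 136 − 68 − 3·138 + 4·402 = 1262
ΔS = 1262 − 1378 = -116; ΔX = 402 − 431 = -29
Score = 4·(-116) + 5·(-29) = -609

-609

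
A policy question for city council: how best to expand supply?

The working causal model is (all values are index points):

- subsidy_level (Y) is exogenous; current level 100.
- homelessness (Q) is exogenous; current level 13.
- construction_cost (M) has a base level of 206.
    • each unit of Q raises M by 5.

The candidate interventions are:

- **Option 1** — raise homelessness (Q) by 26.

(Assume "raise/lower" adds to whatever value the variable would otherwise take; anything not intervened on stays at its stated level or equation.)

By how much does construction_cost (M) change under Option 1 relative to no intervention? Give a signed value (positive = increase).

Baseline:
  Q = 13
  M = 206 + 5·13 = 271
Option 1 (Q + 26):
  Q = 13 + 26 = 39
  M = 206 + 5·39 = 401
Change in M: 401 − 271 = 130

130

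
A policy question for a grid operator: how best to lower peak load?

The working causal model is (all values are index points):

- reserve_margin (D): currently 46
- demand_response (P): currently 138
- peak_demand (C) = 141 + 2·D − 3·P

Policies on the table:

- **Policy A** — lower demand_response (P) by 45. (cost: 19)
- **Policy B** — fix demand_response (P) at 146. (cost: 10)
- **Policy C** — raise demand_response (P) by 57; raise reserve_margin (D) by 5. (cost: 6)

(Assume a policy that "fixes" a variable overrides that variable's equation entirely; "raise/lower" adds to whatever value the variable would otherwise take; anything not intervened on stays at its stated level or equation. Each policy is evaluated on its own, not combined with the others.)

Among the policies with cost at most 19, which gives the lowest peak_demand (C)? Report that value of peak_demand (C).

-342

Policy A (P − 45):
  D = 46
  P = 138 − 45 = 93
  C = 141 + 2·46 − 3·93 = -46
Policy B (P := 146):
  D = 46
  P = 146
  C = 141 + 2·46 − 3·146 = -205
Policy C (P + 57, D + 5):
  D = 46 + 5 = 51
  P = 138 + 57 = 195
  C = 141 + 2·51 − 3·195 = -342
Comparing — Policy A: C=-46, Policy B: C=-205, Policy C: C=-342. Lowest is -342 (Policy C).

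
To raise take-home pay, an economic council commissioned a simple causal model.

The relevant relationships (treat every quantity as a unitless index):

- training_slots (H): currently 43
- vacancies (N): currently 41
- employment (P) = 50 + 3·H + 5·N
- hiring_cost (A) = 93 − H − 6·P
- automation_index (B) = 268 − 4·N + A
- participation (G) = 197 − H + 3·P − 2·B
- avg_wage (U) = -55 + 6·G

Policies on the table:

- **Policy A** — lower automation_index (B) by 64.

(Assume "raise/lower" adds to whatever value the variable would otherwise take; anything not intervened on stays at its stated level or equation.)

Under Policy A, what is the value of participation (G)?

Policy A (B − 64):
  H = 43
  N = 41
  P = 50 + 3·43 + 5·41 = 384
  A = 93 − 43 − 6·384 = -2254
  B = 268 − 4·41 + (-2254) (−64 from intervention) = -2214
  G = 197 − 43 + 3·384 − 2·(-2214) = 5734

5734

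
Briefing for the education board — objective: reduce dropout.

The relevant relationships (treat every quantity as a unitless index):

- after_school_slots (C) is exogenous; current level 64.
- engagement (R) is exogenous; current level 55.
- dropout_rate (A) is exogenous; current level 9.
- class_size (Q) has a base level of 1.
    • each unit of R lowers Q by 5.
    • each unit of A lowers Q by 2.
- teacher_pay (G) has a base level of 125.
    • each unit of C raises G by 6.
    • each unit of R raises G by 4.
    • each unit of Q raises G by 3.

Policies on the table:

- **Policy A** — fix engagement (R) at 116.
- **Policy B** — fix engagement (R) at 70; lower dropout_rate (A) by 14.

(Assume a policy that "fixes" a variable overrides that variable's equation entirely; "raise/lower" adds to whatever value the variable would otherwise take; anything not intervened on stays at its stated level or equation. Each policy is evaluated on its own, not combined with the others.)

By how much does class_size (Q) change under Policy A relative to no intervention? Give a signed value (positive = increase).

Baseline:
  R = 55
  A = 9
  Q = 1 − 5·55 − 2·9 = -292
Policy A (R := 116):
  R = 116
  A = 9
  Q = 1 − 5·116 − 2·9 = -597
Change in Q: -597 − (-292) = -305

-305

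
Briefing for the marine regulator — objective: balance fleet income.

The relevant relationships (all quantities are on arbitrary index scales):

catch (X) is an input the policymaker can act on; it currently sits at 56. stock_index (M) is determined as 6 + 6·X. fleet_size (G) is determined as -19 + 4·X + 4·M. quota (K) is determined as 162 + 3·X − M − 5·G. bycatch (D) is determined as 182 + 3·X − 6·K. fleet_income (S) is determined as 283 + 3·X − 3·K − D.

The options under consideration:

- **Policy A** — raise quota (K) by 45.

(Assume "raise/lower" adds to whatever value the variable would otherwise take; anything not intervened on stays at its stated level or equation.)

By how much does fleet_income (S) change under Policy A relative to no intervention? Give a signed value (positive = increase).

135

Baseline:
  X = 56
  M = 6 + 6·56 = 342
  G = -19 + 4·56 + 4·342 = 1573
  K = 162 + 3·56 − 342 − 5·1573 = -7877
  D = 182 + 3·56 − 6·(-7877) = 47612
  S = 283 + 3·56 − 3·(-7877) − 47612 = -23530
Policy A (K + 45):
  X = 56
  M = 6 + 6·56 = 342
  G = -19 + 4·56 + 4·342 = 1573
  K = 162 + 3·56 − 342 − 5·1573 (+45 from intervention) = -7832
  D = 182 + 3·56 − 6·(-7832) = 47342
  S = 283 + 3·56 − 3·(-7832) − 47342 = -23395
Change in S: -23395 − (-23530) = 135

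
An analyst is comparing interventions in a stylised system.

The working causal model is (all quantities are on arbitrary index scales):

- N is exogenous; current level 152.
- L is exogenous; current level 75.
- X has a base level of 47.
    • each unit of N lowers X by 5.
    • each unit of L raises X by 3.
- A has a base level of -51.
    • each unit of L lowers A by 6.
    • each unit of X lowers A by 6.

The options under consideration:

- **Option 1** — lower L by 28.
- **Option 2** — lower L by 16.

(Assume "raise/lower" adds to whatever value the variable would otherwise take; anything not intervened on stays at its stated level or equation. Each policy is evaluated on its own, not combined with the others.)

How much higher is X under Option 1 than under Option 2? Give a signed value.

-36

Option 1 (L − 28):
  N = 152
  L = 75 − 28 = 47
  X = 47 − 5·152 + 3·47 = -572
Option 2 (L − 16):
  N = 152
  L = 75 − 16 = 59
  X = 47 − 5·152 + 3·59 = -536
X: -572 − (-536) = -36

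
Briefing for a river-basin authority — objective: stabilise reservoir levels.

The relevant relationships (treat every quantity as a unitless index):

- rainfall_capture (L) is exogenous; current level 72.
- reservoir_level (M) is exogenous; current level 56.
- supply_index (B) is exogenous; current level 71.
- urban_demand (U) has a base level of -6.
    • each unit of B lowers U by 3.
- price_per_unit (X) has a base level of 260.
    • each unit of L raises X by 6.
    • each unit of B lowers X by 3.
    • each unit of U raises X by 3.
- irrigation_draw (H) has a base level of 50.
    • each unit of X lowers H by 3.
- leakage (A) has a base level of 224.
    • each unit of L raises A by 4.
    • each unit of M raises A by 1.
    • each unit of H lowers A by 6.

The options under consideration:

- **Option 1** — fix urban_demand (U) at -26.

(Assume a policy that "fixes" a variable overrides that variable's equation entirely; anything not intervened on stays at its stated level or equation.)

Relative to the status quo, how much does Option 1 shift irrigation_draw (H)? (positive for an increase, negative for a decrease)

Baseline:
  L = 72
  B = 71
  U = -6 − 3·71 = -219
  X = 260 + 6·72 − 3·71 + 3·(-219) = -178
  H = 50 − 3·(-178) = 584
Option 1 (U := -26):
  L = 72
  B = 71
  U = -26
  X = 260 + 6·72 − 3·71 + 3·(-26) = 401
  H = 50 − 3·401 = -1153
Change in H: -1153 − 584 = -1737

-1737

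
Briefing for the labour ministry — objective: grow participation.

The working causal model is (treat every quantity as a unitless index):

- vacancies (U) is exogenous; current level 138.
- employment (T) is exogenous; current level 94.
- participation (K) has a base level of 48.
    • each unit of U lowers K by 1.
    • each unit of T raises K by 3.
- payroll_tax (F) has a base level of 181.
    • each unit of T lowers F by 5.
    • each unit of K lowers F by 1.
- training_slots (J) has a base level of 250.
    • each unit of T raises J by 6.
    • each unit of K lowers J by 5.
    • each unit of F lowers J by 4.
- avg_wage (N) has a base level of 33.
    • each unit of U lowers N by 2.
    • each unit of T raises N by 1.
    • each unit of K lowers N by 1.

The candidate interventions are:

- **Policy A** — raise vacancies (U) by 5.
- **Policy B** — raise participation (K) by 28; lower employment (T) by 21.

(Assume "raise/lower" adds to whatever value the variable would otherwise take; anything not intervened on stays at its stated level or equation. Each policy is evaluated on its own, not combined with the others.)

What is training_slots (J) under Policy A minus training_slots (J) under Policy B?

Policy A (U + 5):
  U = 138 + 5 = 143
  T = 94
  K = 48 − 143 + 3·94 = 187
  F = 181 − 5·94 − 187 = -476
  J = 250 + 6·94 − 5·187 − 4·(-476) = 1783
Policy B (K + 28, T − 21):
  U = 138
  T = 94 − 21 = 73
  K = 48 − 138 + 3·73 (+28 from intervention) = 157
  F = 181 − 5·73 − 157 = -341
  J = 250 + 6·73 − 5·157 − 4·(-341) = 1267
J: 1783 − 1267 = 516

516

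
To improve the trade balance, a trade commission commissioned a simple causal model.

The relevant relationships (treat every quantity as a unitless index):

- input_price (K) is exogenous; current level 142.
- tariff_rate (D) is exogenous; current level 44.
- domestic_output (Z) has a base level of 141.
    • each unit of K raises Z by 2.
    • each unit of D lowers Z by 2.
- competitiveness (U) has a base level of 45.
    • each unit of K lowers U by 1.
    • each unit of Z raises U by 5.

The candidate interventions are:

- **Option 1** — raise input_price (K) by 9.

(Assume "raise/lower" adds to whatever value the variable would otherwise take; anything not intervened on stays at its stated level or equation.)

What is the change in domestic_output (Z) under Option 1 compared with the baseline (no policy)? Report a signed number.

18

Baseline:
  K = 142
  D = 44
  Z = 141 + 2·142 − 2·44 = 337
Option 1 (K + 9):
  K = 142 + 9 = 151
  D = 44
  Z = 141 + 2·151 − 2·44 = 355
Change in Z: 355 − 337 = 18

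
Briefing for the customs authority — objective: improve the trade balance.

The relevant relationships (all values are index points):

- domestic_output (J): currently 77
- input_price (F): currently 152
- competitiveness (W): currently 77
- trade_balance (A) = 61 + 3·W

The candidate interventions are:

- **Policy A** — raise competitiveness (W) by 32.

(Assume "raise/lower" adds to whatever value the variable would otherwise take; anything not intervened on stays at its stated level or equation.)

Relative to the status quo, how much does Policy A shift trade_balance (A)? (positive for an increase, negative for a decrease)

Baseline:
  W = 77
  A = 61 + 3·77 = 292
Policy A (W + 32):
  W = 77 + 32 = 109
  A = 61 + 3·109 = 388
Change in A: 388 − 292 = 96

96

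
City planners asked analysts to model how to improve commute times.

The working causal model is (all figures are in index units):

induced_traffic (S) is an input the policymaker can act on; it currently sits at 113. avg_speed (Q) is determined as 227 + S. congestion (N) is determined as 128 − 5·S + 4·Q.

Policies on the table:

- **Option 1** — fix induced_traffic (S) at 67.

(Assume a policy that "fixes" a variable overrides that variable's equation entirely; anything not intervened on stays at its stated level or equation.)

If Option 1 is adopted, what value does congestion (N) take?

Option 1 (S := 67):
  S = 67
  Q = 227 + 67 = 294
  N = 128 − 5·67 + 4·294 = 969

969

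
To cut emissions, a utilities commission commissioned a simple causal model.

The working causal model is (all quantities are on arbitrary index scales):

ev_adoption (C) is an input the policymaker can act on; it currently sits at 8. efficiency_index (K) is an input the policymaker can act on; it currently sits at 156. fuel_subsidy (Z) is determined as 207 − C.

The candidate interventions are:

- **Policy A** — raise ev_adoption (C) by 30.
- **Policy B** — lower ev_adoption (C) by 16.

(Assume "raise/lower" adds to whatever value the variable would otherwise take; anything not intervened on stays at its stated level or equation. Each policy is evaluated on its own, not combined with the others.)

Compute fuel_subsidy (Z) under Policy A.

Policy A (C + 30):
  C = 8 + 30 = 38
  Z = 207 − 38 = 169

169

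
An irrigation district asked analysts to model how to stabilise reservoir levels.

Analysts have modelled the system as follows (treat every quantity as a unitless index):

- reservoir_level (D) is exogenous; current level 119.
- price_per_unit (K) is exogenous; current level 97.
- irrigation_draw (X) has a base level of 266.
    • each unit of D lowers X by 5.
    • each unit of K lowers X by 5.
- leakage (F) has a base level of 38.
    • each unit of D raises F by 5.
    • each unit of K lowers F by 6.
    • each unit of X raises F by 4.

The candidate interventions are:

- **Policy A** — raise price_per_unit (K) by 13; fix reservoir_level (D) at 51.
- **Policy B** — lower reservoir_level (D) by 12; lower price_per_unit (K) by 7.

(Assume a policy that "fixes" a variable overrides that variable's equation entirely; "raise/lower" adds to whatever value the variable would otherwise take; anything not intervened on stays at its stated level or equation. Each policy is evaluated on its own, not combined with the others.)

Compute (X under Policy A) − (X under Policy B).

Policy A (K + 13, D := 51):
  D = 51
  K = 97 + 13 = 110
  X = 266 − 5·51 − 5·110 = -539
Policy B (D − 12, K − 7):
  D = 119 − 12 = 107
  K = 97 − 7 = 90
  X = 266 − 5·107 − 5·90 = -719
X: -539 − (-719) = 180

180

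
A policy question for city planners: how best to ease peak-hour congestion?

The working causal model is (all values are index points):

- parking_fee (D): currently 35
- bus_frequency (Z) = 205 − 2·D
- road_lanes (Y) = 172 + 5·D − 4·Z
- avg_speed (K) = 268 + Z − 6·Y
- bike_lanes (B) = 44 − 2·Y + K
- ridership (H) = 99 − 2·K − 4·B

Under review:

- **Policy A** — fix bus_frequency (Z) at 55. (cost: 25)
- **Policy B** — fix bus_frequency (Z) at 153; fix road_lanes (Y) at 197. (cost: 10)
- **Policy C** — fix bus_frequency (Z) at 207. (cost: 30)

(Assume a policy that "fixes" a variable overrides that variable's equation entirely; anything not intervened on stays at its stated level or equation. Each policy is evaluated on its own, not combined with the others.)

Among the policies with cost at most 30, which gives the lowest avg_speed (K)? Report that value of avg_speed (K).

Policy A (Z := 55):
  D = 35
  Z = 55
  Y = 172 + 5·35 − 4·55 = 127
  K = 268 + 55 − 6·127 = -439
Policy B (Z := 153, Y := 197):
  D = 35
  Z = 153
  Y = 197
  K = 268 + 153 − 6·197 = -761
Policy C (Z := 207):
  D = 35
  Z = 207
  Y = 172 + 5·35 − 4·207 = -481
  K = 268 + 207 − 6·(-481) = 3361
Comparing — Policy A: K=-439, Policy B: K=-761, Policy C: K=3361. Lowest is -761 (Policy B).

-761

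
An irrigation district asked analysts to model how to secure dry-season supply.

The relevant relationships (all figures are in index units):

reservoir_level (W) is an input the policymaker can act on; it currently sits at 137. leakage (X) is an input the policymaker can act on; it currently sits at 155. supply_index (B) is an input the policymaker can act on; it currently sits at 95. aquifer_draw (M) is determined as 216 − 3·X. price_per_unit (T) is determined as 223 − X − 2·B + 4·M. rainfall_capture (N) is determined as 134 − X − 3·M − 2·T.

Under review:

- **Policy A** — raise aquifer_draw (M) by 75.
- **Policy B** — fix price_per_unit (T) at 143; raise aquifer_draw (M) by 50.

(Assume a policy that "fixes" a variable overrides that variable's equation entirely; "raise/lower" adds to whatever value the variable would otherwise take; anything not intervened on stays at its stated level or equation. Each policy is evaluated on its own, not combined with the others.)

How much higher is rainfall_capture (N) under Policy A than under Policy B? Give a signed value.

Policy A (M + 75):
  X = 155
  B = 95
  M = 216 − 3·155 (+75 from intervention) = -174
  T = 223 − 155 − 2·95 + 4·(-174) = -818
  N = 134 − 155 − 3·(-174) − 2·(-818) = 2137
Policy B (T := 143, M + 50):
  X = 155
  B = 95
  M = 216 − 3·155 (+50 from intervention) = -199
  T = 143
  N = 134 − 155 − 3·(-199) − 2·143 = 290
N: 2137 − 290 = 1847

1847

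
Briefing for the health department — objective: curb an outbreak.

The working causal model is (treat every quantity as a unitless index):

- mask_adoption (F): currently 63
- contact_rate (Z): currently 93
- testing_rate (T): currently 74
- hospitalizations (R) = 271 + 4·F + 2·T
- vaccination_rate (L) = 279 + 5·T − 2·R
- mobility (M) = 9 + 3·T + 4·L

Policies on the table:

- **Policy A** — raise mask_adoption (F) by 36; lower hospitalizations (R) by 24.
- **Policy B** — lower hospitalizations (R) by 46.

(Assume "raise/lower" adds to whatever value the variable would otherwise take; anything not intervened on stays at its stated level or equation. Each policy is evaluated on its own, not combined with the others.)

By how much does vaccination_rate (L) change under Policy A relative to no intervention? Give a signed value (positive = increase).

Baseline:
  F = 63
  T = 74
  R = 271 + 4·63 + 2·74 = 671
  L = 279 + 5·74 − 2·671 = -693
Policy A (F + 36, R − 24):
  F = 63 + 36 = 99
  T = 74
  R = 271 + 4·99 + 2·74 (−24 from intervention) = 791
  L = 279 + 5·74 − 2·791 = -933
Change in L: -933 − (-693) = -240

-240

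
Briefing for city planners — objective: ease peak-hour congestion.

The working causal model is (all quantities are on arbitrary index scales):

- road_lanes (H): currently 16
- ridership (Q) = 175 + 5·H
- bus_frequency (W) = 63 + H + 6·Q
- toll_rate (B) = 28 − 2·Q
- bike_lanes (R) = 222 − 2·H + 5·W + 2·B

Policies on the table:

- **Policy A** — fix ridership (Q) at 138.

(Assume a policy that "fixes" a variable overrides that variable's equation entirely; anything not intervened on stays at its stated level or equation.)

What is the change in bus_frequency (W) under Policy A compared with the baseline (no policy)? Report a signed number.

-702

Baseline:
  H = 16
  Q = 175 + 5·16 = 255
  W = 63 + 16 + 6·255 = 1609
Policy A (Q := 138):
  H = 16
  Q = 138
  W = 63 + 16 + 6·138 = 907
Change in W: 907 − 1609 = -702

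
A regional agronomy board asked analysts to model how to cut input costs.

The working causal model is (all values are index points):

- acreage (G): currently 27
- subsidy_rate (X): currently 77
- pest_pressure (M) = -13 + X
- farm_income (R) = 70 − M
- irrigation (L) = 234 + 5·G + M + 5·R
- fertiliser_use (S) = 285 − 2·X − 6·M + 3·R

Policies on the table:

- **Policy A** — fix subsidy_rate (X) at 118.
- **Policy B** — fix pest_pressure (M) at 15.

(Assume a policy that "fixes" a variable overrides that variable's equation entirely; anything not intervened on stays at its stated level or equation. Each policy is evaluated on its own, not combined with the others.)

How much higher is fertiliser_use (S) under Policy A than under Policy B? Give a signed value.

-892

Policy A (X := 118):
  X = 118
  M = -13 + 118 = 105
  R = 70 − 105 = -35
  S = 285 − 2·118 − 6·105 + 3·(-35) = -686
Policy B (M := 15):
  X = 77
  M = 15
  R = 70 − 15 = 55
  S = 285 − 2·77 − 6·15 + 3·55 = 206
S: -686 − 206 = -892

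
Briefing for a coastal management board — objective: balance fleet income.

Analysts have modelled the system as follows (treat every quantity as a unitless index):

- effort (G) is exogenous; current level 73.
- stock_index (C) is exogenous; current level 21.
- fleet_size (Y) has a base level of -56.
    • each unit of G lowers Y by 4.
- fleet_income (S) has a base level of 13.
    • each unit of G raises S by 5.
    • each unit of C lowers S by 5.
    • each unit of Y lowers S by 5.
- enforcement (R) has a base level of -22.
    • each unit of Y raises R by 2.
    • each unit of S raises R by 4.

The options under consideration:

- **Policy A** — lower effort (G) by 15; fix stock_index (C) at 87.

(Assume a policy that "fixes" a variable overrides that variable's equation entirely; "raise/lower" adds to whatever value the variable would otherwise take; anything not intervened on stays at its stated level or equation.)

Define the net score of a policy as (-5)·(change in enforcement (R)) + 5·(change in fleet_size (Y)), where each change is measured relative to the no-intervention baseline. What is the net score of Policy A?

Baseline:
  G = 73
  C = 21
  Y = -56 − 4·73 = -348
  S = 13 + 5·73 − 5·21 − 5·(-348) = 2013
  R = -22 + 2·(-348) + 4·2013 = 7334
Policy A (G − 15, C := 87):
  G = 73 − 15 = 58
  C = 87
  Y = -56 − 4·58 = -288
  S = 13 + 5·58 − 5·87 − 5·(-288) = 1308
  R = -22 + 2·(-288) + 4·1308 = 4634
ΔR = 4634 − 7334 = -2700; ΔY = -288 − (-348) = 60
Score = (-5)·(-2700) + 5·60 = 13800

13800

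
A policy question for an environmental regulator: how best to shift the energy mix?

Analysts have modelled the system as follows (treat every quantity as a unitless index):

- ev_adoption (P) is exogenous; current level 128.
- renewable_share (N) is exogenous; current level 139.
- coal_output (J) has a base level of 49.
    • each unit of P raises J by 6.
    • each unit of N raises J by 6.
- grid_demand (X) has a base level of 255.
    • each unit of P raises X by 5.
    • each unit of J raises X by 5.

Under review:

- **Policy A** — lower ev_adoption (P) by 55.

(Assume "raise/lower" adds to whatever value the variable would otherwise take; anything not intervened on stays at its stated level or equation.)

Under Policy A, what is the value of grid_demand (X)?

Policy A (P − 55):
  P = 128 − 55 = 73
  N = 139
  J = 49 + 6·73 + 6·139 = 1321
  X = 255 + 5·73 + 5·1321 = 7225

7225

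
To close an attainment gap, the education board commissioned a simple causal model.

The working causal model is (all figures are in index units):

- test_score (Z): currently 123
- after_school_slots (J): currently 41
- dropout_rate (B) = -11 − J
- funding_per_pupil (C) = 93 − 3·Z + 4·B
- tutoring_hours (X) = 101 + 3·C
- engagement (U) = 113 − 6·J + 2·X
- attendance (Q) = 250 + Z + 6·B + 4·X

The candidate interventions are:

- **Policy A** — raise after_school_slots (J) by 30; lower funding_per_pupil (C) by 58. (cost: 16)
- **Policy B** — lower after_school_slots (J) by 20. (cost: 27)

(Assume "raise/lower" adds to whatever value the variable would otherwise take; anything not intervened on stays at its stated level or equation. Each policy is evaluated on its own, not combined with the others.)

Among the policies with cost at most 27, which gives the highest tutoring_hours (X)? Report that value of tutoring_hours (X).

Policy A (J + 30, C − 58):
  Z = 123
  J = 41 + 30 = 71
  B = -11 − 71 = -82
  C = 93 − 3·123 + 4·(-82) (−58 from intervention) = -662
  X = 101 + 3·(-662) = -1885
Policy B (J − 20):
  Z = 123
  J = 41 − 20 = 21
  B = -11 − 21 = -32
  C = 93 − 3·123 + 4·(-32) = -404
  X = 101 + 3·(-404) = -1111
Comparing — Policy A: X=-1885, Policy B: X=-1111. Highest is -1111 (Policy B).

-1111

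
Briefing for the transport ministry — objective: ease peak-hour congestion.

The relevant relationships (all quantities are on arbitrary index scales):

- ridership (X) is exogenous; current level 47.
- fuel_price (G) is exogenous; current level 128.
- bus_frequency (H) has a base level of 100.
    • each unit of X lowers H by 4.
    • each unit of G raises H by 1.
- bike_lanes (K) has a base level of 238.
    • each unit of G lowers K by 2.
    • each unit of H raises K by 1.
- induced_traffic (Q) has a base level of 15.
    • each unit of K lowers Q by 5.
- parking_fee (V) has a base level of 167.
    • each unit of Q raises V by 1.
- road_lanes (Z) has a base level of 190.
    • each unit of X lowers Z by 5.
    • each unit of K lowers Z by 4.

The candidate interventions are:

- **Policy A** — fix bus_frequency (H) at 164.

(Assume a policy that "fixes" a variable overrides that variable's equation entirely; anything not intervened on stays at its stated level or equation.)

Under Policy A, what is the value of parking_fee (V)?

-548

Policy A (H := 164):
  X = 47
  G = 128
  H = 164
  K = 238 − 2·128 + 164 = 146
  Q = 15 − 5·146 = -715
  V = 167 + (-715) = -548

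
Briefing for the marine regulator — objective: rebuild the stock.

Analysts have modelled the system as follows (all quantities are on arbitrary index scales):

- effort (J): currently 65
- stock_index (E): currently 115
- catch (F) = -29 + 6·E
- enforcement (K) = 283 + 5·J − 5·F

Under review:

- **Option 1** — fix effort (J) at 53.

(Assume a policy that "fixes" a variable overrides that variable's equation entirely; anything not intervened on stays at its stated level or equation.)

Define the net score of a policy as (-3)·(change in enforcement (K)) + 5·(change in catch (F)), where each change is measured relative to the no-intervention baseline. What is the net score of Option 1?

180

Baseline:
  J = 65
  E = 115
  F = -29 + 6·115 = 661
  K = 283 + 5·65 − 5·661 = -2697
Option 1 (J := 53):
  J = 53
  E = 115
  F = -29 + 6·115 = 661
  K = 283 + 5·53 − 5·661 = -2757
ΔK = -2757 − (-2697) = -60; ΔF = 661 − 661 = 0
Score = (-3)·(-60) + 5·0 = 180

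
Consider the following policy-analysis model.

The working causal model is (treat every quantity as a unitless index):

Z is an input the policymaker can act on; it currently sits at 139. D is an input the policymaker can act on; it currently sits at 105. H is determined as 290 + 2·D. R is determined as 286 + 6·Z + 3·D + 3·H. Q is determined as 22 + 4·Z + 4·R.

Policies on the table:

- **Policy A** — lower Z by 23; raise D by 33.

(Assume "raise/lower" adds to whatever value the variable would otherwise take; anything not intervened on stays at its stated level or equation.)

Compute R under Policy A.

3094

Policy A (Z − 23, D + 33):
  Z = 139 − 23 = 116
  D = 105 + 33 = 138
  H = 290 + 2·138 = 566
  R = 286 + 6·116 + 3·138 + 3·566 = 3094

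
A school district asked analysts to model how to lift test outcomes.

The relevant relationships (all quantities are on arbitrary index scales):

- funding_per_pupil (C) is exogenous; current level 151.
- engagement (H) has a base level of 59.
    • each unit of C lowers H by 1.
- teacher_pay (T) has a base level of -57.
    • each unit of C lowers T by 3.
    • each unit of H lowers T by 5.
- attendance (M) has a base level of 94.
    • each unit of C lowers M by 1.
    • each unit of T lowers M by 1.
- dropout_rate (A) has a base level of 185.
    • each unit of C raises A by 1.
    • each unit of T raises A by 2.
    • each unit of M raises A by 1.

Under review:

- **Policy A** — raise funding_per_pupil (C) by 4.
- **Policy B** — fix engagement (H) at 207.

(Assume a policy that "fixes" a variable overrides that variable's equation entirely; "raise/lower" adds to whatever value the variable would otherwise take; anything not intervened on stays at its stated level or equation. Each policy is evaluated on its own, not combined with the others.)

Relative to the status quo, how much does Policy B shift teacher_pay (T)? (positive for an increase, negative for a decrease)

-1495

Baseline:
  C = 151
  H = 59 − 151 = -92
  T = -57 − 3·151 − 5·(-92) = -50
Policy B (H := 207):
  C = 151
  H = 207
  T = -57 − 3·151 − 5·207 = -1545
Change in T: -1545 − (-50) = -1495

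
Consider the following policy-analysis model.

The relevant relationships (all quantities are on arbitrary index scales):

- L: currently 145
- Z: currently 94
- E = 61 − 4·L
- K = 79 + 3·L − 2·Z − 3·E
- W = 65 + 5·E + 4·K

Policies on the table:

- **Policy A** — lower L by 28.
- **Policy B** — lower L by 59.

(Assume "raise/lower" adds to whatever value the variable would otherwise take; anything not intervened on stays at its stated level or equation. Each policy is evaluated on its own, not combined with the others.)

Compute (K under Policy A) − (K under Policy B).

465

Policy A (L − 28):
  L = 145 − 28 = 117
  Z = 94
  E = 61 − 4·117 = -407
  K = 79 + 3·117 − 2·94 − 3·(-407) = 1463
Policy B (L − 59):
  L = 145 − 59 = 86
  Z = 94
  E = 61 − 4·86 = -283
  K = 79 + 3·86 − 2·94 − 3·(-283) = 998
K: 1463 − 998 = 465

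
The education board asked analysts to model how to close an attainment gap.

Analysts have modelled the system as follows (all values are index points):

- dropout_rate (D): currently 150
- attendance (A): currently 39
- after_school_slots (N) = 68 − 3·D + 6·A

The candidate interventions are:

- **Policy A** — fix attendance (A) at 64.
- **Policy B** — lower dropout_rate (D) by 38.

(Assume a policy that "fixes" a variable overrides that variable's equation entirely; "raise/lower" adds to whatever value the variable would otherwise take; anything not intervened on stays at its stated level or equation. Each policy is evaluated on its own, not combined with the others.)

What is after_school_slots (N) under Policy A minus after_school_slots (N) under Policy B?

Policy A (A := 64):
  D = 150
  A = 64
  N = 68 − 3·150 + 6·64 = 2
Policy B (D − 38):
  D = 150 − 38 = 112
  A = 39
  N = 68 − 3·112 + 6·39 = -34
N: 2 − (-34) = 36

36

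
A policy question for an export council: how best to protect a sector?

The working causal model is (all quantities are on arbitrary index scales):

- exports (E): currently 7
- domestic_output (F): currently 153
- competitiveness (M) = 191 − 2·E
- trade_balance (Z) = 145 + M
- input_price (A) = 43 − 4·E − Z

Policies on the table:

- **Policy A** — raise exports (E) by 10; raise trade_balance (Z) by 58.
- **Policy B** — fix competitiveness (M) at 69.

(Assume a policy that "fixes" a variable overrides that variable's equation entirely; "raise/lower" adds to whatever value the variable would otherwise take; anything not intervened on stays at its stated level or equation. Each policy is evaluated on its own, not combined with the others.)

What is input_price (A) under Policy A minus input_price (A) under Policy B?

-186

Policy A (E + 10, Z + 58):
  E = 7 + 10 = 17
  M = 191 − 2·17 = 157
  Z = 145 + 157 (+58 from intervention) = 360
  A = 43 − 4·17 − 360 = -385
Policy B (M := 69):
  E = 7
  M = 69
  Z = 145 + 69 = 214
  A = 43 − 4·7 − 214 = -199
A: -385 − (-199) = -186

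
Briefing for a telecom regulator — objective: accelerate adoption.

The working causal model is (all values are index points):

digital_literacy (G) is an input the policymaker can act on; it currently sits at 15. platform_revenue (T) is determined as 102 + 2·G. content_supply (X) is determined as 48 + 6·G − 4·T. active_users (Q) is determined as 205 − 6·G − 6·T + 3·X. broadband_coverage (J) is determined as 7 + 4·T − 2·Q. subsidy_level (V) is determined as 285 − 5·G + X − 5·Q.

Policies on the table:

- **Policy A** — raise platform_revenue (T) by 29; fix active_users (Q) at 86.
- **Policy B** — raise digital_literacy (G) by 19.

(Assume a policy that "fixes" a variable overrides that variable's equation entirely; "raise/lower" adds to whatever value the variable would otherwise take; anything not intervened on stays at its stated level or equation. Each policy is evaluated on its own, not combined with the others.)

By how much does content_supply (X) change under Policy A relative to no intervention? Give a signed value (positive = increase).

Baseline:
  G = 15
  T = 102 + 2·15 = 132
  X = 48 + 6·15 − 4·132 = -390
Policy A (T + 29, Q := 86):
  G = 15
  T = 102 + 2·15 (+29 from intervention) = 161
  X = 48 + 6·15 − 4·161 = -506
Change in X: -506 − (-390) = -116

-116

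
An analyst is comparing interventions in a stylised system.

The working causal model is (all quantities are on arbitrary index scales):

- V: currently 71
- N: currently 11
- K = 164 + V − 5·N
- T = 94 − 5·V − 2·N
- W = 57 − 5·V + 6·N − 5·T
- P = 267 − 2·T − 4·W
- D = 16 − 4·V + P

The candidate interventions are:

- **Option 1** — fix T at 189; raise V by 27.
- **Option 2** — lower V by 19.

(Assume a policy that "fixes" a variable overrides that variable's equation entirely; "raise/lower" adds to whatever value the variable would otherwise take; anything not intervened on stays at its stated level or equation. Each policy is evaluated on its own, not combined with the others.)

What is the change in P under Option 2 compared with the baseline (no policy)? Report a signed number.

1330

Baseline:
  V = 71
  N = 11
  T = 94 − 5·71 − 2·11 = -283
  W = 57 − 5·71 + 6·11 − 5·(-283) = 1183
  P = 267 − 2·(-283) − 4·1183 = -3899
Option 2 (V − 19):
  V = 71 − 19 = 52
  N = 11
  T = 94 − 5·52 − 2·11 = -188
  W = 57 − 5·52 + 6·11 − 5·(-188) = 803
  P = 267 − 2·(-188) − 4·803 = -2569
Change in P: -2569 − (-3899) = 1330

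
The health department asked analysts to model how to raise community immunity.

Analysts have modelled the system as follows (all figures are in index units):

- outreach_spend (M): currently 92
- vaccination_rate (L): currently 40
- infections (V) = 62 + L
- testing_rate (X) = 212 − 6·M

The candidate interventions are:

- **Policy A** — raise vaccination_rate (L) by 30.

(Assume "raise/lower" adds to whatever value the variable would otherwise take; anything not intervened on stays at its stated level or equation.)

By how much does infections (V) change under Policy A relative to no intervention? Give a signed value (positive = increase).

Baseline:
  L = 40
  V = 62 + 40 = 102
Policy A (L + 30):
  L = 40 + 30 = 70
  V = 62 + 70 = 132
Change in V: 132 − 102 = 30

30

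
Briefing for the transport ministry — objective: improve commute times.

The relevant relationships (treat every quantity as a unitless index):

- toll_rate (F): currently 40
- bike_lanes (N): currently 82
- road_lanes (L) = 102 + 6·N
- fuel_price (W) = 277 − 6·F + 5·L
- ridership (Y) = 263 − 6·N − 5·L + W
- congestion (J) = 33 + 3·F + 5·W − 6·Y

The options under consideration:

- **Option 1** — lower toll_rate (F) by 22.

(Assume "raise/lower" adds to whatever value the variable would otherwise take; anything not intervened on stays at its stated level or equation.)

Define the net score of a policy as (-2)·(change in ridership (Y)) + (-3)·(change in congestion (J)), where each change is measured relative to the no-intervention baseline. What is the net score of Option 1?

Baseline:
  F = 40
  N = 82
  L = 102 + 6·82 = 594
  W = 277 − 6·40 + 5·594 = 3007
  Y = 263 − 6·82 − 5·594 + 3007 = -192
  J = 33 + 3·40 + 5·3007 − 6·(-192) = 16340
Option 1 (F − 22):
  F = 40 − 22 = 18
  N = 82
  L = 102 + 6·82 = 594
  W = 277 − 6·18 + 5·594 = 3139
  Y = 263 − 6·82 − 5·594 + 3139 = -60
  J = 33 + 3·18 + 5·3139 − 6·(-60) = 16142
ΔY = -60 − (-192) = 132; ΔJ = 16142 − 16340 = -198
Score = (-2)·132 + (-3)·(-198) = 330

330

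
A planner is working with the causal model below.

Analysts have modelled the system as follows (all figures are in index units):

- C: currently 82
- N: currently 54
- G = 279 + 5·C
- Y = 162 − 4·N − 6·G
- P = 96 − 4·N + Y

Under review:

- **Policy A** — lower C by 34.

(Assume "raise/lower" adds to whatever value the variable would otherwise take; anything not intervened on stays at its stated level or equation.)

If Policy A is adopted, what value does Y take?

-3168

Policy A (C − 34):
  C = 82 − 34 = 48
  N = 54
  G = 279 + 5·48 = 519
  Y = 162 − 4·54 − 6·519 = -3168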